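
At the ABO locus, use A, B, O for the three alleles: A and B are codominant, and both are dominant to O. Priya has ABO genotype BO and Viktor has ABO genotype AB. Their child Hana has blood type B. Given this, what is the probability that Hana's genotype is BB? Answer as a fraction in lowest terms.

Cross BO × AB → 1/4 AB, 1/4 AO, 1/4 BB, 1/4 BO.
Type-B genotypes among offspring: BB (1/4), BO (1/4); total 1/2.
P(BB | type B) = (1/4) / (1/2) = 1/2.

1/2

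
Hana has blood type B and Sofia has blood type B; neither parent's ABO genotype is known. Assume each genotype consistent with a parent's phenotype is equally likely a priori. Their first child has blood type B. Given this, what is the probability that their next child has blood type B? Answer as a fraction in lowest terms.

Possible genotypes: Hana ∈ {BB, BO}; Sofia ∈ {BB, BO}.
Weight each parental genotype pair by prior × P(type-B child):
  BB × BB: posterior weight 4/15; P(next child type B) = 1.
  BB × BO: posterior weight 4/15; P(next child type B) = 1.
  BO × BB: posterior weight 4/15; P(next child type B) = 1.
  BO × BO: posterior weight 1/5; P(next child type B) = 3/4.
Weighted sum = 19/20.

19/20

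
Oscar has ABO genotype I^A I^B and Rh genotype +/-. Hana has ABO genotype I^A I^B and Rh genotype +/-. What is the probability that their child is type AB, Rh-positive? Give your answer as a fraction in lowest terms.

3/8

ABO cross I^A I^B × I^A I^B → offspring phenotypes: 1/4 A, 1/4 B, 1/2 AB.
Rh cross +/- × +/- → 3/4 Rh+, 1/4 Rh-.
Independent loci: P(type AB, Rh-positive) = 1/2 × 3/4 = 3/8.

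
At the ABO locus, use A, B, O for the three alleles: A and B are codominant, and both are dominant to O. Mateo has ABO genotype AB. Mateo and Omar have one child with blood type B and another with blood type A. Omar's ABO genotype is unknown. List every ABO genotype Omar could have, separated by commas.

For each candidate genotype of Omar, check whether crossing it with AB can produce every observed child phenotype.
  AA → possible child types {A, AB} ✗
  AB → possible child types {A, B, AB} ✓
  AO → possible child types {A, B, AB} ✓
  BB → possible child types {B, AB} ✗
  BO → possible child types {A, B, AB} ✓
  OO → possible child types {A, B} ✓

AB, AO, BO, OO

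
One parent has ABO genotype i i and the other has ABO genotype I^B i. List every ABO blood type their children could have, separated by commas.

O, B

Gametes from i i × I^B i give offspring ABO genotypes I^B i, i i, i.e. phenotypes O, B.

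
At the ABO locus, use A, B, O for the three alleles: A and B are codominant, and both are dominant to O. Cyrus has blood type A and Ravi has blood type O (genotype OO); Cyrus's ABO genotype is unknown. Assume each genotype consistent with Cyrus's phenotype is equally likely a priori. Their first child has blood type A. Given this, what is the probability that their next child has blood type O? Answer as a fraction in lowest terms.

1/6

Possible genotypes: Cyrus ∈ {AA, AO}; Ravi ∈ {OO}.
Weight each parental genotype pair by prior × P(type-A child):
  AA × OO: posterior weight 2/3; P(next child type O) = 0.
  AO × OO: posterior weight 1/3; P(next child type O) = 1/2.
Weighted sum = 1/6.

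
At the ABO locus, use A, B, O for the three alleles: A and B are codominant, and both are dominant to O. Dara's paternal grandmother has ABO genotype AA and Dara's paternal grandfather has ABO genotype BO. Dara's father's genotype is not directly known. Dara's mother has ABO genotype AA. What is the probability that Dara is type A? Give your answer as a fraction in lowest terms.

Dara's father's ABO genotype from AA × BO: 1/2 AB, 1/2 AO.
Crossing each possibility with the mother AA and summing P(type A): 1/2·1/2 + 1/2·1 = 3/4.

3/4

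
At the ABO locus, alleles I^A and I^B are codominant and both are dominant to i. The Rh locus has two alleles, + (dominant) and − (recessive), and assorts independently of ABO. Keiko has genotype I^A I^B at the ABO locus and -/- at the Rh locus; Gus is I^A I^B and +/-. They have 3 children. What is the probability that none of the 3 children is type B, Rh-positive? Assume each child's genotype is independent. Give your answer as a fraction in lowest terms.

ABO cross I^A I^B × I^A I^B → 1/4 A, 1/4 B, 1/2 AB.
Rh cross -/- × +/- → 1/2 Rh+, 1/2 Rh-; so P(type B, Rh-positive) = 1/4 × 1/2 = 1/8 per child.
P(not type B, Rh-positive) = 7/8 for one child; (7/8)^3 = 343/512.

343/512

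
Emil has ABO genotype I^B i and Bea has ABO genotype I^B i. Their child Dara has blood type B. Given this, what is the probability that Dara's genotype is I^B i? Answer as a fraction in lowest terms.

Cross I^B i × I^B i → 1/4 I^B I^B, 1/2 I^B i, 1/4 i i.
Type-B genotypes among offspring: I^B I^B (1/4), I^B i (1/2); total 3/4.
P(I^B i | type B) = (1/2) / (3/4) = 2/3.

2/3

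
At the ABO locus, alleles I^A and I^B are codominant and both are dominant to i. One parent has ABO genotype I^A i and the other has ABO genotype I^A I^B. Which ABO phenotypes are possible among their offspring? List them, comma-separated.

A, B, AB

Gametes from I^A i × I^A I^B give offspring ABO genotypes I^A I^A, I^A I^B, I^A i, I^B i, i.e. phenotypes A, B, AB.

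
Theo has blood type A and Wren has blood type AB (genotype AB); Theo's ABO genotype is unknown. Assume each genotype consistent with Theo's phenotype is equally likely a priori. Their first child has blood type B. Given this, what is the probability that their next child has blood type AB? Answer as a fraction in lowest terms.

Possible genotypes: Theo ∈ {AA, AO}; Wren ∈ {AB}.
Weight each parental genotype pair by prior × P(type-B child):
  AO × AB: posterior weight 1; P(next child type AB) = 1/4.
Weighted sum = 1/4.

1/4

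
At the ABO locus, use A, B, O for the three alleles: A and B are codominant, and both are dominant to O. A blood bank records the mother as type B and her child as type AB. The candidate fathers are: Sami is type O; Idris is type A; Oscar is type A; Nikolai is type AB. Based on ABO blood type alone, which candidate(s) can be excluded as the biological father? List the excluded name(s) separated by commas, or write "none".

Sami

A candidate is excluded only if no genotype consistent with his phenotype could produce a type AB child with a type B mother.
Sami (type O): no genotype consistent with that phenotype can produce a type-AB child with a type-B mother.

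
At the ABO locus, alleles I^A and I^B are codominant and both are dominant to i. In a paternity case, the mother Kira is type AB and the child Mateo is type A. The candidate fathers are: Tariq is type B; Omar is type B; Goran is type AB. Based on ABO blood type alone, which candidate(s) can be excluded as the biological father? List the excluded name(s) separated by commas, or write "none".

none

A candidate is excluded only if no genotype consistent with his phenotype could produce a type A child with a type AB mother.
Every candidate has at least one consistent genotype combination, so none can be excluded.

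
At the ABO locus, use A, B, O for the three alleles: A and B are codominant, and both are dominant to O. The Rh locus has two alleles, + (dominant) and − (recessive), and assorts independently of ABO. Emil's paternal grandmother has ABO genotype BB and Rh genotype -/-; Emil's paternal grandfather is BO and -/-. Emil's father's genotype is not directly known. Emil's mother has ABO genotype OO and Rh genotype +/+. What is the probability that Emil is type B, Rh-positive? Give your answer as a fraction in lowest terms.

Emil's father's ABO genotype from BB × BO: 1/2 BB, 1/2 BO.
Crossing each possibility with the mother OO and summing P(type B): 1/2·1 + 1/2·1/2 = 3/4.
Similarly for Rh via the father's Rh distribution: P(Rh+) = 1.
Independent loci: 3/4 × 1 = 3/4.

3/4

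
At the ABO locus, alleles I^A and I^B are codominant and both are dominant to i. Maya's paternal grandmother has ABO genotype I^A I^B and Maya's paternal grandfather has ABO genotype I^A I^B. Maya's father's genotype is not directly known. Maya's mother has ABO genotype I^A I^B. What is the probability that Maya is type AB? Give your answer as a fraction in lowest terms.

Maya's father's ABO genotype from I^A I^B × I^A I^B: 1/4 I^A I^A, 1/2 I^A I^B, 1/4 I^B I^B.
Crossing each possibility with the mother I^A I^B and summing P(type AB): 1/4·1/2 + 1/2·1/2 + 1/4·1/2 = 1/2.

1/2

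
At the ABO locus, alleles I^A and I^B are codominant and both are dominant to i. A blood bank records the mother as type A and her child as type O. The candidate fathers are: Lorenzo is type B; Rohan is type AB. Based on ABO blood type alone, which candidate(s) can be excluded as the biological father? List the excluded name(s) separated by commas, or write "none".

Rohan

A candidate is excluded only if no genotype consistent with his phenotype could produce a type O child with a type A mother.
Rohan (type AB): no genotype consistent with that phenotype can produce a type-O child with a type-A mother.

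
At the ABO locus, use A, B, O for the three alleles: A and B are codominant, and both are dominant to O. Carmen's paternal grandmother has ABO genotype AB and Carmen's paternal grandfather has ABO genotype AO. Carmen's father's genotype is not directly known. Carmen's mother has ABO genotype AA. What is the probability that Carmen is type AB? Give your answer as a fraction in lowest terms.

Carmen's father's ABO genotype from AB × AO: 1/4 AA, 1/4 AB, 1/4 AO, 1/4 BO.
Crossing each possibility with the mother AA and summing P(type AB): 1/4·0 + 1/4·1/2 + 1/4·0 + 1/4·1/2 = 1/4.

1/4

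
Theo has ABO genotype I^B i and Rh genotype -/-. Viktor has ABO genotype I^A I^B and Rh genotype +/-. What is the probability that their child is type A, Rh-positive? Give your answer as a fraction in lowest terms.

1/8

ABO cross I^B i × I^A I^B → offspring phenotypes: 1/4 A, 1/2 B, 1/4 AB.
Rh cross -/- × +/- → 1/2 Rh+, 1/2 Rh-.
Independent loci: P(type A, Rh-positive) = 1/4 × 1/2 = 1/8.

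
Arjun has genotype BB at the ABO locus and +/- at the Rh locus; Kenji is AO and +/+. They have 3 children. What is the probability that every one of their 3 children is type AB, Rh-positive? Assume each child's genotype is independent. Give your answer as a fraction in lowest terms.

ABO cross BB × AO → 1/2 B, 1/2 AB.
Rh cross +/- × +/+ → 1 Rh+; so P(type AB, Rh-positive) = 1/2 × 1 = 1/2 per child.
All 3 independent: (1/2)^3 = 1/8.

1/8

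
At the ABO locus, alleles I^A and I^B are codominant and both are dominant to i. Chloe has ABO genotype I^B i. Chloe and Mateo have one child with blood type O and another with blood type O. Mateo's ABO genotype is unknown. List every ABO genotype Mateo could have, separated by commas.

For each candidate genotype of Mateo, check whether crossing it with I^B i can produce every observed child phenotype.
  I^A I^A → possible child types {A, AB} ✗
  I^A I^B → possible child types {A, B, AB} ✗
  I^A i → possible child types {O, A, B, AB} ✓
  I^B I^B → possible child types {B} ✗
  I^B i → possible child types {O, B} ✓
  i i → possible child types {O, B} ✓

I^A i, I^B i, i i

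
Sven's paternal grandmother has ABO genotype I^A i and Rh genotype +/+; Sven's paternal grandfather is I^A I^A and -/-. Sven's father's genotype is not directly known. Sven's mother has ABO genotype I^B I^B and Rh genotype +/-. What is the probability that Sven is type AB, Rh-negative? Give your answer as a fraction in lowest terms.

Sven's father's ABO genotype from I^A i × I^A I^A: 1/2 I^A I^A, 1/2 I^A i.
Crossing each possibility with the mother I^B I^B and summing P(type AB): 1/2·1 + 1/2·1/2 = 3/4.
Similarly for Rh via the father's Rh distribution: P(Rh-) = 1/4.
Independent loci: 3/4 × 1/4 = 3/16.

3/16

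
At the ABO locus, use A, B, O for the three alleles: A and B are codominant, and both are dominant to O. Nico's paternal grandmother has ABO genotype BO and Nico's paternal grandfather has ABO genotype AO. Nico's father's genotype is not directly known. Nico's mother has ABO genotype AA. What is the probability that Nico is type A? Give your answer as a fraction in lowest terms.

Nico's father's ABO genotype from BO × AO: 1/4 AB, 1/4 AO, 1/4 BO, 1/4 OO.
Crossing each possibility with the mother AA and summing P(type A): 1/4·1/2 + 1/4·1 + 1/4·1/2 + 1/4·1 = 3/4.

3/4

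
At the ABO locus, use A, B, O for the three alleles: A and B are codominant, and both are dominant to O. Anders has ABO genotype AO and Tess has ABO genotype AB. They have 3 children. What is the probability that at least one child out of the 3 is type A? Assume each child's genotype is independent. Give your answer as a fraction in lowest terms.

ABO cross AO × AB → 1/2 A, 1/4 B, 1/4 AB.
So P(type A) = 1/2 per child.
P(none) = (1/2)^3 = 1/8; P(at least one) = 1 − 1/8 = 7/8.

7/8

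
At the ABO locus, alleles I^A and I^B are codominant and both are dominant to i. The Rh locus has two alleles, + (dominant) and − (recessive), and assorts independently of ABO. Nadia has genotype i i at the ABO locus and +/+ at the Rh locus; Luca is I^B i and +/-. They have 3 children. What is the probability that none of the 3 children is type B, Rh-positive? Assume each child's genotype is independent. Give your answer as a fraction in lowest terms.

1/8

ABO cross i i × I^B i → 1/2 O, 1/2 B.
Rh cross +/+ × +/- → 1 Rh+; so P(type B, Rh-positive) = 1/2 × 1 = 1/2 per child.
P(not type B, Rh-positive) = 1/2 for one child; (1/2)^3 = 1/8.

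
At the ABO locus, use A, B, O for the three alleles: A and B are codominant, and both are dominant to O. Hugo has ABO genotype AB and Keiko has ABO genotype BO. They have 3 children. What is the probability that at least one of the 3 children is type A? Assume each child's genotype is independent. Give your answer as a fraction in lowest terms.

37/64

ABO cross AB × BO → 1/4 A, 1/2 B, 1/4 AB.
So P(type A) = 1/4 per child.
P(none) = (3/4)^3 = 27/64; P(at least one) = 1 − 27/64 = 37/64.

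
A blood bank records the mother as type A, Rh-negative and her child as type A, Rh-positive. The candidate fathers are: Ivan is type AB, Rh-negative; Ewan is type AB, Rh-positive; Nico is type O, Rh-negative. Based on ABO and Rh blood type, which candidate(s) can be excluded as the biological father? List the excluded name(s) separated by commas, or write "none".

Ivan, Nico

A candidate is excluded only if no genotype consistent with his phenotype could produce a type A, Rh-positive child with a type A, Rh-negative mother.
Ivan (type AB, Rh-): no genotype consistent with that phenotype can produce a type-A Rh+ child with a type-A mother.
Nico (type O, Rh-): no genotype consistent with that phenotype can produce a type-A Rh+ child with a type-A mother.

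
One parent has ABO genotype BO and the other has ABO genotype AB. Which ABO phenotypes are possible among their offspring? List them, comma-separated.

A, B, AB

Gametes from BO × AB give offspring ABO genotypes AB, AO, BB, BO, i.e. phenotypes A, B, AB.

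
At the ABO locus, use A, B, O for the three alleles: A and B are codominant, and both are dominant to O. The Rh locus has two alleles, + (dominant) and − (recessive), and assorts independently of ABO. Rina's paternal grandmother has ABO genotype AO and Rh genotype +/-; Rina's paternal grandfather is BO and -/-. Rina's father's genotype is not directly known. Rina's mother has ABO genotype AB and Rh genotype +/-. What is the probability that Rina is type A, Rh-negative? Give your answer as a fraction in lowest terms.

9/64

Rina's father's ABO genotype from AO × BO: 1/4 AB, 1/4 AO, 1/4 BO, 1/4 OO.
Crossing each possibility with the mother AB and summing P(type A): 1/4·1/4 + 1/4·1/2 + 1/4·1/4 + 1/4·1/2 = 3/8.
Similarly for Rh via the father's Rh distribution: P(Rh-) = 3/8.
Independent loci: 3/8 × 3/8 = 9/64.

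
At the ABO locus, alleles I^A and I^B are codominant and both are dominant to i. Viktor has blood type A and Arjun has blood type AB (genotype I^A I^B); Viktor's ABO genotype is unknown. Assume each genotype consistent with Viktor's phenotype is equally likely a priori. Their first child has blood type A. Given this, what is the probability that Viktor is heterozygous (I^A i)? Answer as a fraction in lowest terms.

1/2

Possible genotypes: Viktor ∈ {I^A I^A, I^A i}; Arjun ∈ {I^A I^B}.
Weight each parental genotype pair by prior × P(type-A child):
  I^A I^A × I^A I^B: posterior weight 1/2.
  I^A i × I^A I^B: posterior weight 1/2.
Sum the posterior weight over pairs where Viktor is I^A i: 1/2.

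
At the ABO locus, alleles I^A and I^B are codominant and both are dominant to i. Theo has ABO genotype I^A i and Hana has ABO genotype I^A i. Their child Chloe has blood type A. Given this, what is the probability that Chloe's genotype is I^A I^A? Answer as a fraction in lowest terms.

Cross I^A i × I^A i → 1/4 I^A I^A, 1/2 I^A i, 1/4 i i.
Type-A genotypes among offspring: I^A I^A (1/4), I^A i (1/2); total 3/4.
P(I^A I^A | type A) = (1/4) / (3/4) = 1/3.

1/3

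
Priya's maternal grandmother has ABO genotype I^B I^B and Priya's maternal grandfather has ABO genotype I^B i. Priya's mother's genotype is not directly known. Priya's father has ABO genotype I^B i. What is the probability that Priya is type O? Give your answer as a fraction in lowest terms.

1/8

Priya's mother's ABO genotype from I^B I^B × I^B i: 1/2 I^B I^B, 1/2 I^B i.
Crossing each possibility with the father I^B i and summing P(type O): 1/2·0 + 1/2·1/4 = 1/8.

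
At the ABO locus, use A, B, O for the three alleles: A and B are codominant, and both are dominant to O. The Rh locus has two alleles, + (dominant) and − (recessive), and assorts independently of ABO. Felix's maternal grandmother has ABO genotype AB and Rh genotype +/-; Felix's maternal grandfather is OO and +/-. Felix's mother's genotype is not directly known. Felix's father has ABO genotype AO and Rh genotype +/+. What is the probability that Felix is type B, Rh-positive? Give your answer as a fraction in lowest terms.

Felix's mother's ABO genotype from AB × OO: 1/2 AO, 1/2 BO.
Crossing each possibility with the father AO and summing P(type B): 1/2·0 + 1/2·1/4 = 1/8.
Similarly for Rh via the mother's Rh distribution: P(Rh+) = 1.
Independent loci: 1/8 × 1 = 1/8.

1/8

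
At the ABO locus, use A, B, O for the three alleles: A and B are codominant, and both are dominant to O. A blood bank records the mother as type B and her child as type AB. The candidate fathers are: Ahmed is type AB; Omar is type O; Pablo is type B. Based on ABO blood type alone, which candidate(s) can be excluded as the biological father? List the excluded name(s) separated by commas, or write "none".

Omar, Pablo

A candidate is excluded only if no genotype consistent with his phenotype could produce a type AB child with a type B mother.
Omar (type O): no genotype consistent with that phenotype can produce a type-AB child with a type-B mother.
Pablo (type B): no genotype consistent with that phenotype can produce a type-AB child with a type-B mother.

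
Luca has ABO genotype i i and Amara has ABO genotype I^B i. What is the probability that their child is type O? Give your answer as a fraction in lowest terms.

ABO cross i i × I^B i → offspring phenotypes: 1/2 O, 1/2 B.
So P(type O) = 1/2.

1/2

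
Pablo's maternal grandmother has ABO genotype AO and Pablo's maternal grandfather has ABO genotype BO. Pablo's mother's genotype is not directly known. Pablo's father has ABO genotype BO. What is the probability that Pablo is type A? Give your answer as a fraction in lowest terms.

Pablo's mother's ABO genotype from AO × BO: 1/4 AB, 1/4 AO, 1/4 BO, 1/4 OO.
Crossing each possibility with the father BO and summing P(type A): 1/4·1/4 + 1/4·1/4 + 1/4·0 + 1/4·0 = 1/8.

1/8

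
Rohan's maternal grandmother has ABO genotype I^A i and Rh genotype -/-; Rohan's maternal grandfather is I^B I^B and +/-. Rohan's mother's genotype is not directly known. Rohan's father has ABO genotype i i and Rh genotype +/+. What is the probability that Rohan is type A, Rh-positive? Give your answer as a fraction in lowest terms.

Rohan's mother's ABO genotype from I^A i × I^B I^B: 1/2 I^A I^B, 1/2 I^B i.
Crossing each possibility with the father i i and summing P(type A): 1/2·1/2 + 1/2·0 = 1/4.
Similarly for Rh via the mother's Rh distribution: P(Rh+) = 1.
Independent loci: 1/4 × 1 = 1/4.

1/4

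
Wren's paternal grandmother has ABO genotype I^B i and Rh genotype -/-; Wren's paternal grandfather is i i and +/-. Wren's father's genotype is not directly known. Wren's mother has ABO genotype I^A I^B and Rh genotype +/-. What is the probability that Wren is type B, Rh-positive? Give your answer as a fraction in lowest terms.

Wren's father's ABO genotype from I^B i × i i: 1/2 I^B i, 1/2 i i.
Crossing each possibility with the mother I^A I^B and summing P(type B): 1/2·1/2 + 1/2·1/2 = 1/2.
Similarly for Rh via the father's Rh distribution: P(Rh+) = 5/8.
Independent loci: 1/2 × 5/8 = 5/16.

5/16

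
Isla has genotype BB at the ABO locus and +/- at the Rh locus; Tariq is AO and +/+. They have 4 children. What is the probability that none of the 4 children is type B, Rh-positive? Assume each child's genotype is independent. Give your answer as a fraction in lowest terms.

1/16

ABO cross BB × AO → 1/2 B, 1/2 AB.
Rh cross +/- × +/+ → 1 Rh+; so P(type B, Rh-positive) = 1/2 × 1 = 1/2 per child.
P(not type B, Rh-positive) = 1/2 for one child; (1/2)^4 = 1/16.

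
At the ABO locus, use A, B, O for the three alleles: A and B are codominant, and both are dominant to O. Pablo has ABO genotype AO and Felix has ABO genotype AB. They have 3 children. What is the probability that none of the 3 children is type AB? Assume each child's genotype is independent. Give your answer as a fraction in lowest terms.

27/64

ABO cross AO × AB → 1/2 A, 1/4 B, 1/4 AB.
So P(type AB) = 1/4 per child.
P(not type AB) = 3/4 for one child; (3/4)^3 = 27/64.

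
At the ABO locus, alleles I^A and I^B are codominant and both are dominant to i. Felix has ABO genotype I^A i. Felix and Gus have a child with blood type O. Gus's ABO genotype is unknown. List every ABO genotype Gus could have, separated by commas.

For each candidate genotype of Gus, check whether crossing it with I^A i can produce every observed child phenotype.
  I^A I^A → possible child types {A} ✗
  I^A I^B → possible child types {A, B, AB} ✗
  I^A i → possible child types {O, A} ✓
  I^B I^B → possible child types {B, AB} ✗
  I^B i → possible child types {O, A, B, AB} ✓
  i i → possible child types {O, A} ✓

I^A i, I^B i, i i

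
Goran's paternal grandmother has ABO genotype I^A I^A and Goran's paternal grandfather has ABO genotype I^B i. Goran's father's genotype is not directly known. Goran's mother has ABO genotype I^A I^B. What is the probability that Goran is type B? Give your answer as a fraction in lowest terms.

1/4

Goran's father's ABO genotype from I^A I^A × I^B i: 1/2 I^A I^B, 1/2 I^A i.
Crossing each possibility with the mother I^A I^B and summing P(type B): 1/2·1/4 + 1/2·1/4 = 1/4.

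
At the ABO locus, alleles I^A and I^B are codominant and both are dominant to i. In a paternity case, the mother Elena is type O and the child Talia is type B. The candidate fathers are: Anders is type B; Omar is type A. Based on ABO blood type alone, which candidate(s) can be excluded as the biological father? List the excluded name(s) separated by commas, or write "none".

A candidate is excluded only if no genotype consistent with his phenotype could produce a type B child with a type O mother.
Omar (type A): no genotype consistent with that phenotype can produce a type-B child with a type-O mother.

Omar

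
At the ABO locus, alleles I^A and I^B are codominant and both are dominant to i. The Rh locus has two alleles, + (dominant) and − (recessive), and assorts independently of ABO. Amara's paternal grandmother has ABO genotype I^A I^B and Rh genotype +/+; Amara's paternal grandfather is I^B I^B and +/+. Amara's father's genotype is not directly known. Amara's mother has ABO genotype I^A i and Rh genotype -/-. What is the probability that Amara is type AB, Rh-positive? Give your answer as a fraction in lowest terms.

3/8

Amara's father's ABO genotype from I^A I^B × I^B I^B: 1/2 I^A I^B, 1/2 I^B I^B.
Crossing each possibility with the mother I^A i and summing P(type AB): 1/2·1/4 + 1/2·1/2 = 3/8.
Similarly for Rh via the father's Rh distribution: P(Rh+) = 1.
Independent loci: 3/8 × 1 = 3/8.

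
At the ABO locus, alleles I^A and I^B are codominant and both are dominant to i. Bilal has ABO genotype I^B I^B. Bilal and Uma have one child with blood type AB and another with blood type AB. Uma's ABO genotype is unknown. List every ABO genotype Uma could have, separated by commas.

For each candidate genotype of Uma, check whether crossing it with I^B I^B can produce every observed child phenotype.
  I^A I^A → possible child types {AB} ✓
  I^A I^B → possible child types {B, AB} ✓
  I^A i → possible child types {B, AB} ✓
  I^B I^B → possible child types {B} ✗
  I^B i → possible child types {B} ✗
  i i → possible child types {B} ✗

I^A I^A, I^A I^B, I^A i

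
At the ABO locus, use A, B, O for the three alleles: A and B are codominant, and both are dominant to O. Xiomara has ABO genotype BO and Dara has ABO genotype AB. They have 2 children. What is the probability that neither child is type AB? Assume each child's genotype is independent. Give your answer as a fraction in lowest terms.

ABO cross BO × AB → 1/4 A, 1/2 B, 1/4 AB.
So P(type AB) = 1/4 per child.
P(not type AB) = 3/4 for one child; (3/4)^2 = 9/16.

9/16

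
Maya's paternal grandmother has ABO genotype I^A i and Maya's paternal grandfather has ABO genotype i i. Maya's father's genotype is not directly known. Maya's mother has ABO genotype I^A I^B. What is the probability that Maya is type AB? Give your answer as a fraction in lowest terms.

1/8

Maya's father's ABO genotype from I^A i × i i: 1/2 I^A i, 1/2 i i.
Crossing each possibility with the mother I^A I^B and summing P(type AB): 1/2·1/4 + 1/2·0 = 1/8.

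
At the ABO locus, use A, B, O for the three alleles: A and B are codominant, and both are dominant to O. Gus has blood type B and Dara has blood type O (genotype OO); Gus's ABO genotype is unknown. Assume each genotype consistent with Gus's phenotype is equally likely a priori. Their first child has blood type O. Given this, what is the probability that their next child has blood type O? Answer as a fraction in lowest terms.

Possible genotypes: Gus ∈ {BB, BO}; Dara ∈ {OO}.
Weight each parental genotype pair by prior × P(type-O child):
  BO × OO: posterior weight 1; P(next child type O) = 1/2.
Weighted sum = 1/2.

1/2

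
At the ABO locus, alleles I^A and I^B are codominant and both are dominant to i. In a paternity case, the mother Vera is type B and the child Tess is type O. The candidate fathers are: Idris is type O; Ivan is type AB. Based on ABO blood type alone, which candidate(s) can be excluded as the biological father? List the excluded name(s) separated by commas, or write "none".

Ivan

A candidate is excluded only if no genotype consistent with his phenotype could produce a type O child with a type B mother.
Ivan (type AB): no genotype consistent with that phenotype can produce a type-O child with a type-B mother.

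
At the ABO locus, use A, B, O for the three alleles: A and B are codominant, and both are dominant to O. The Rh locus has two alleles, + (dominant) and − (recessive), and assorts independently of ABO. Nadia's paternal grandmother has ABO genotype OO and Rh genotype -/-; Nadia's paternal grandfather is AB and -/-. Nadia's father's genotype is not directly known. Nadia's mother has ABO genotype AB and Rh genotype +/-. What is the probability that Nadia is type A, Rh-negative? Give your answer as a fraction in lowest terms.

Nadia's father's ABO genotype from OO × AB: 1/2 AO, 1/2 BO.
Crossing each possibility with the mother AB and summing P(type A): 1/2·1/2 + 1/2·1/4 = 3/8.
Similarly for Rh via the father's Rh distribution: P(Rh-) = 1/2.
Independent loci: 3/8 × 1/2 = 3/16.

3/16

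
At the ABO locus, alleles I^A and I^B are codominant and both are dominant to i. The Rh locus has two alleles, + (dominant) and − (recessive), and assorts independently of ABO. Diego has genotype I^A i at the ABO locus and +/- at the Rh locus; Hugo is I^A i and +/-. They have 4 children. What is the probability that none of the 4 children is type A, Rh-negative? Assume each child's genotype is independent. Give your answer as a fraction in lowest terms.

ABO cross I^A i × I^A i → 1/4 O, 3/4 A.
Rh cross +/- × +/- → 3/4 Rh+, 1/4 Rh-; so P(type A, Rh-negative) = 3/4 × 1/4 = 3/16 per child.
P(not type A, Rh-negative) = 13/16 for one child; (13/16)^4 = 28561/65536.

28561/65536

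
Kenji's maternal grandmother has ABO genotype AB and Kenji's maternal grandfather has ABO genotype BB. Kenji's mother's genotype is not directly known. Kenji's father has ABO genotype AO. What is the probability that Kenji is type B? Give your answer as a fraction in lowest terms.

Kenji's mother's ABO genotype from AB × BB: 1/2 AB, 1/2 BB.
Crossing each possibility with the father AO and summing P(type B): 1/2·1/4 + 1/2·1/2 = 3/8.

3/8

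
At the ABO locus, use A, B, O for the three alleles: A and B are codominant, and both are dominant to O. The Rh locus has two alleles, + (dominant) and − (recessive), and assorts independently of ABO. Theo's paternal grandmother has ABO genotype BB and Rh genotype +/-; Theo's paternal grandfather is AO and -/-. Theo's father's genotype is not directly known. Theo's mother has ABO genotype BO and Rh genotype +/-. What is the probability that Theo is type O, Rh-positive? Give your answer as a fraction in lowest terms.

Theo's father's ABO genotype from BB × AO: 1/2 AB, 1/2 BO.
Crossing each possibility with the mother BO and summing P(type O): 1/2·0 + 1/2·1/4 = 1/8.
Similarly for Rh via the father's Rh distribution: P(Rh+) = 5/8.
Independent loci: 1/8 × 5/8 = 5/64.

5/64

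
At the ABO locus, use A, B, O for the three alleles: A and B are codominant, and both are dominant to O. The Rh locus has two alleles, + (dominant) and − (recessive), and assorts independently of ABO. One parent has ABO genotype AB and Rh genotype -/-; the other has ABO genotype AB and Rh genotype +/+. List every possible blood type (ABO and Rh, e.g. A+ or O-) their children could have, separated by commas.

A+, B+, AB+

Gametes from AB × AB give offspring ABO genotypes AA, AB, BB, i.e. phenotypes A, B, AB.
Rh cross -/- × +/+ → phenotypes Rh+.
Combining independently: A+, B+, AB+.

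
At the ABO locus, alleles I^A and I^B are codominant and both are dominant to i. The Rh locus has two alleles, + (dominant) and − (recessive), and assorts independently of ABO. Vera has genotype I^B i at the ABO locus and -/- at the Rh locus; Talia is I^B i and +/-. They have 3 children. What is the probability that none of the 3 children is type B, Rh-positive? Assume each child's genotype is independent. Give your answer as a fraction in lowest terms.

125/512

ABO cross I^B i × I^B i → 1/4 O, 3/4 B.
Rh cross -/- × +/- → 1/2 Rh+, 1/2 Rh-; so P(type B, Rh-positive) = 3/4 × 1/2 = 3/8 per child.
P(not type B, Rh-positive) = 5/8 for one child; (5/8)^3 = 125/512.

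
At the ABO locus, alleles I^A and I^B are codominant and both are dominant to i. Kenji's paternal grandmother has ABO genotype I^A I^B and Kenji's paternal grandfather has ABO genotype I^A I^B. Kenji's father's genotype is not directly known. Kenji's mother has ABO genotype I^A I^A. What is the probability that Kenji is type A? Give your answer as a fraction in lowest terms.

Kenji's father's ABO genotype from I^A I^B × I^A I^B: 1/4 I^A I^A, 1/2 I^A I^B, 1/4 I^B I^B.
Crossing each possibility with the mother I^A I^A and summing P(type A): 1/4·1 + 1/2·1/2 + 1/4·0 = 1/2.

1/2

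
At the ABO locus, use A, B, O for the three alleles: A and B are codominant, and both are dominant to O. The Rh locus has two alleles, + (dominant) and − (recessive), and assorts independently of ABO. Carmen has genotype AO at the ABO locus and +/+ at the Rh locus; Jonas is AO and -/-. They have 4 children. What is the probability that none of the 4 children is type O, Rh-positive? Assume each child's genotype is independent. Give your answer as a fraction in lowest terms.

81/256

ABO cross AO × AO → 1/4 O, 3/4 A.
Rh cross +/+ × -/- → 1 Rh+; so P(type O, Rh-positive) = 1/4 × 1 = 1/4 per child.
P(not type O, Rh-positive) = 3/4 for one child; (3/4)^4 = 81/256.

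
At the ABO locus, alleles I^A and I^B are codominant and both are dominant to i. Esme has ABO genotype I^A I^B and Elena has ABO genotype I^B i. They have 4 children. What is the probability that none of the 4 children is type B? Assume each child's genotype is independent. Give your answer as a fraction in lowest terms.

1/16

ABO cross I^A I^B × I^B i → 1/4 A, 1/2 B, 1/4 AB.
So P(type B) = 1/2 per child.
P(not type B) = 1/2 for one child; (1/2)^4 = 1/16.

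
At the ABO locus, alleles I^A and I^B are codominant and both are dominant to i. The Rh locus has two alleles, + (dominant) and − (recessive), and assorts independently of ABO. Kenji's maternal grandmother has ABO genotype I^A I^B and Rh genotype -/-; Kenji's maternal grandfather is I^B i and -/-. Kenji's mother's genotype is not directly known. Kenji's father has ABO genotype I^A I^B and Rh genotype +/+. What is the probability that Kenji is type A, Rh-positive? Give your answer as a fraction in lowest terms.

1/4

Kenji's mother's ABO genotype from I^A I^B × I^B i: 1/4 I^A I^B, 1/4 I^A i, 1/4 I^B I^B, 1/4 I^B i.
Crossing each possibility with the father I^A I^B and summing P(type A): 1/4·1/4 + 1/4·1/2 + 1/4·0 + 1/4·1/4 = 1/4.
Similarly for Rh via the mother's Rh distribution: P(Rh+) = 1.
Independent loci: 1/4 × 1 = 1/4.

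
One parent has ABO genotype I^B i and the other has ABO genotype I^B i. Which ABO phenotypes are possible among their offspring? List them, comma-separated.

Gametes from I^B i × I^B i give offspring ABO genotypes I^B I^B, I^B i, i i, i.e. phenotypes O, B.

O, B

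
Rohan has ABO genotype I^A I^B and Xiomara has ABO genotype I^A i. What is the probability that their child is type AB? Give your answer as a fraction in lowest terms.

1/4

ABO cross I^A I^B × I^A i → offspring phenotypes: 1/2 A, 1/4 B, 1/4 AB.
So P(type AB) = 1/4.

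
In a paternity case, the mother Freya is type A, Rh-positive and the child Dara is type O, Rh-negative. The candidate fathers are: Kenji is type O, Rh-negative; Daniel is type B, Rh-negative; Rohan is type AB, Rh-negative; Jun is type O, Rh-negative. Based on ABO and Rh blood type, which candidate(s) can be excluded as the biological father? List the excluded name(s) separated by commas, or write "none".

A candidate is excluded only if no genotype consistent with his phenotype could produce a type O, Rh-negative child with a type A, Rh-positive mother.
Rohan (type AB, Rh-): no genotype consistent with that phenotype can produce a type-O Rh- child with a type-A mother.

Rohan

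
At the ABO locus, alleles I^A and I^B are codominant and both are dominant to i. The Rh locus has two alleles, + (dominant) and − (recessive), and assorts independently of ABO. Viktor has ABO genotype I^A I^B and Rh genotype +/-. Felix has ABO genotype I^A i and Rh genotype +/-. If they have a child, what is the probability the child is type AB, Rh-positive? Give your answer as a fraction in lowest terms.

ABO cross I^A I^B × I^A i → offspring phenotypes: 1/2 A, 1/4 B, 1/4 AB.
Rh cross +/- × +/- → 3/4 Rh+, 1/4 Rh-.
Independent loci: P(type AB, Rh-positive) = 1/4 × 3/4 = 3/16.

3/16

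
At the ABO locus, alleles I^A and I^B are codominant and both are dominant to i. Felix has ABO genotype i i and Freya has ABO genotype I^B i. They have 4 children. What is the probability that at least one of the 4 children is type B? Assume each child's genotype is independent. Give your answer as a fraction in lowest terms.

ABO cross i i × I^B i → 1/2 O, 1/2 B.
So P(type B) = 1/2 per child.
P(none) = (1/2)^4 = 1/16; P(at least one) = 1 − 1/16 = 15/16.

15/16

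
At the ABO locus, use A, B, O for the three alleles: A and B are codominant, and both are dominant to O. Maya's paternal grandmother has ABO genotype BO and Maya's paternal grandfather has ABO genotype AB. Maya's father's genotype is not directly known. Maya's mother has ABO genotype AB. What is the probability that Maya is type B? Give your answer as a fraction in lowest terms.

Maya's father's ABO genotype from BO × AB: 1/4 AB, 1/4 AO, 1/4 BB, 1/4 BO.
Crossing each possibility with the mother AB and summing P(type B): 1/4·1/4 + 1/4·1/4 + 1/4·1/2 + 1/4·1/2 = 3/8.

3/8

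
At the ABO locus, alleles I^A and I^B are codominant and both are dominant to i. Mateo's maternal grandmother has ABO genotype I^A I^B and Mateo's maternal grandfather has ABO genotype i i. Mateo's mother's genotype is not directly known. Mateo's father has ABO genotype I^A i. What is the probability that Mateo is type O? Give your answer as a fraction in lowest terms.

1/4

Mateo's mother's ABO genotype from I^A I^B × i i: 1/2 I^A i, 1/2 I^B i.
Crossing each possibility with the father I^A i and summing P(type O): 1/2·1/4 + 1/2·1/4 = 1/4.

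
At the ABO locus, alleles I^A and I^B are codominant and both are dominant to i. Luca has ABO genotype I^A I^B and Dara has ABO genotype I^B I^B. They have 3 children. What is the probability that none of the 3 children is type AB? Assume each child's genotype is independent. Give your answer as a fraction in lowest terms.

ABO cross I^A I^B × I^B I^B → 1/2 B, 1/2 AB.
So P(type AB) = 1/2 per child.
P(not type AB) = 1/2 for one child; (1/2)^3 = 1/8.

1/8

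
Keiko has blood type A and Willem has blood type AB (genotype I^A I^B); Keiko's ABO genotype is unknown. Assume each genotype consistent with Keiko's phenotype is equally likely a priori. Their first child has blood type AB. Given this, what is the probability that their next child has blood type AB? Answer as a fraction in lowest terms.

5/12

Possible genotypes: Keiko ∈ {I^A I^A, I^A i}; Willem ∈ {I^A I^B}.
Weight each parental genotype pair by prior × P(type-AB child):
  I^A I^A × I^A I^B: posterior weight 2/3; P(next child type AB) = 1/2.
  I^A i × I^A I^B: posterior weight 1/3; P(next child type AB) = 1/4.
Weighted sum = 5/12.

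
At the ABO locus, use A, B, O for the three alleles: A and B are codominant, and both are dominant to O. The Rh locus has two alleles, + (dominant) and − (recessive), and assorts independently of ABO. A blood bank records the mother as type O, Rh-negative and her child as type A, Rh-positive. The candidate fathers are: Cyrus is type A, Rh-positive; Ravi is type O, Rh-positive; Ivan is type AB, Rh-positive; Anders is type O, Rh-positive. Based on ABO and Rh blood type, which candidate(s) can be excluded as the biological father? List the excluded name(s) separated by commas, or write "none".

Ravi, Anders

A candidate is excluded only if no genotype consistent with his phenotype could produce a type A, Rh-positive child with a type O, Rh-negative mother.
Ravi (type O, Rh+): no genotype consistent with that phenotype can produce a type-A Rh+ child with a type-O mother.
Anders (type O, Rh+): no genotype consistent with that phenotype can produce a type-A Rh+ child with a type-O mother.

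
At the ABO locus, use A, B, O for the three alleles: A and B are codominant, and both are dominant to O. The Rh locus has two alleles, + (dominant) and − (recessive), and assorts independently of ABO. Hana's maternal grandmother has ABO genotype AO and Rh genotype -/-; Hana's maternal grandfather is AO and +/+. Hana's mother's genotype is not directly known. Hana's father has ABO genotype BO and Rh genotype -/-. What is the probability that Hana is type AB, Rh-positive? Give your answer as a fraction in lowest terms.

1/8

Hana's mother's ABO genotype from AO × AO: 1/4 AA, 1/2 AO, 1/4 OO.
Crossing each possibility with the father BO and summing P(type AB): 1/4·1/2 + 1/2·1/4 + 1/4·0 = 1/4.
Similarly for Rh via the mother's Rh distribution: P(Rh+) = 1/2.
Independent loci: 1/4 × 1/2 = 1/8.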